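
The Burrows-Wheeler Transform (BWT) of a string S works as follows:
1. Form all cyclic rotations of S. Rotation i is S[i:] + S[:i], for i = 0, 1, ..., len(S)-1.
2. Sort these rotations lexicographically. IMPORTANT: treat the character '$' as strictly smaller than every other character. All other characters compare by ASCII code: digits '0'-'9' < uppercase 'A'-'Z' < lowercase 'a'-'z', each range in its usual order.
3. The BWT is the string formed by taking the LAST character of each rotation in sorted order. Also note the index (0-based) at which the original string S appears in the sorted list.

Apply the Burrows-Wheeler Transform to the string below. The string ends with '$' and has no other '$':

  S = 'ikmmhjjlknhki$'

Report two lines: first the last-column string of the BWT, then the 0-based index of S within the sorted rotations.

Answer: imnk$hjhiljmkk
4

Derivation:
All 14 rotations (rotation i = S[i:]+S[:i]):
  rot[0] = ikmmhjjlknhki$
  rot[1] = kmmhjjlknhki$i
  rot[2] = mmhjjlknhki$ik
  rot[3] = mhjjlknhki$ikm
  rot[4] = hjjlknhki$ikmm
  rot[5] = jjlknhki$ikmmh
  rot[6] = jlknhki$ikmmhj
  rot[7] = lknhki$ikmmhjj
  rot[8] = knhki$ikmmhjjl
  rot[9] = nhki$ikmmhjjlk
  rot[10] = hki$ikmmhjjlkn
  rot[11] = ki$ikmmhjjlknh
  rot[12] = i$ikmmhjjlknhk
  rot[13] = $ikmmhjjlknhki
Sorted (with $ < everything):
  sorted[0] = $ikmmhjjlknhki  (last char: 'i')
  sorted[1] = hjjlknhki$ikmm  (last char: 'm')
  sorted[2] = hki$ikmmhjjlkn  (last char: 'n')
  sorted[3] = i$ikmmhjjlknhk  (last char: 'k')
  sorted[4] = ikmmhjjlknhki$  (last char: '$')
  sorted[5] = jjlknhki$ikmmh  (last char: 'h')
  sorted[6] = jlknhki$ikmmhj  (last char: 'j')
  sorted[7] = ki$ikmmhjjlknh  (last char: 'h')
  sorted[8] = kmmhjjlknhki$i  (last char: 'i')
  sorted[9] = knhki$ikmmhjjl  (last char: 'l')
  sorted[10] = lknhki$ikmmhjj  (last char: 'j')
  sorted[11] = mhjjlknhki$ikm  (last char: 'm')
  sorted[12] = mmhjjlknhki$ik  (last char: 'k')
  sorted[13] = nhki$ikmmhjjlk  (last char: 'k')
Last column: imnk$hjhiljmkk
Original string S is at sorted index 4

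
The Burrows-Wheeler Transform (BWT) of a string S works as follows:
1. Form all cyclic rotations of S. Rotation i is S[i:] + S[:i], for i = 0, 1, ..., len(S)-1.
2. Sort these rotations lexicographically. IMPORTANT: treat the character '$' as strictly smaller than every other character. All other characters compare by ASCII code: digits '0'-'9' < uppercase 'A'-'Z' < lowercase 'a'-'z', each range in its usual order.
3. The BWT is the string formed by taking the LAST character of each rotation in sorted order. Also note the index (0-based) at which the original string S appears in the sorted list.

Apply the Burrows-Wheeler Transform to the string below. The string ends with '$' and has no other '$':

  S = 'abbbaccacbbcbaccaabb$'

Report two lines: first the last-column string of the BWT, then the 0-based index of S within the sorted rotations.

Answer: bca$cbbbcbabacbccbaaa
3

Derivation:
All 21 rotations (rotation i = S[i:]+S[:i]):
  rot[0] = abbbaccacbbcbaccaabb$
  rot[1] = bbbaccacbbcbaccaabb$a
  rot[2] = bbaccacbbcbaccaabb$ab
  rot[3] = baccacbbcbaccaabb$abb
  rot[4] = accacbbcbaccaabb$abbb
  rot[5] = ccacbbcbaccaabb$abbba
  rot[6] = cacbbcbaccaabb$abbbac
  rot[7] = acbbcbaccaabb$abbbacc
  rot[8] = cbbcbaccaabb$abbbacca
  rot[9] = bbcbaccaabb$abbbaccac
  rot[10] = bcbaccaabb$abbbaccacb
  rot[11] = cbaccaabb$abbbaccacbb
  rot[12] = baccaabb$abbbaccacbbc
  rot[13] = accaabb$abbbaccacbbcb
  rot[14] = ccaabb$abbbaccacbbcba
  rot[15] = caabb$abbbaccacbbcbac
  rot[16] = aabb$abbbaccacbbcbacc
  rot[17] = abb$abbbaccacbbcbacca
  rot[18] = bb$abbbaccacbbcbaccaa
  rot[19] = b$abbbaccacbbcbaccaab
  rot[20] = $abbbaccacbbcbaccaabb
Sorted (with $ < everything):
  sorted[0] = $abbbaccacbbcbaccaabb  (last char: 'b')
  sorted[1] = aabb$abbbaccacbbcbacc  (last char: 'c')
  sorted[2] = abb$abbbaccacbbcbacca  (last char: 'a')
  sorted[3] = abbbaccacbbcbaccaabb$  (last char: '$')
  sorted[4] = acbbcbaccaabb$abbbacc  (last char: 'c')
  sorted[5] = accaabb$abbbaccacbbcb  (last char: 'b')
  sorted[6] = accacbbcbaccaabb$abbb  (last char: 'b')
  sorted[7] = b$abbbaccacbbcbaccaab  (last char: 'b')
  sorted[8] = baccaabb$abbbaccacbbc  (last char: 'c')
  sorted[9] = baccacbbcbaccaabb$abb  (last char: 'b')
  sorted[10] = bb$abbbaccacbbcbaccaa  (last char: 'a')
  sorted[11] = bbaccacbbcbaccaabb$ab  (last char: 'b')
  sorted[12] = bbbaccacbbcbaccaabb$a  (last char: 'a')
  sorted[13] = bbcbaccaabb$abbbaccac  (last char: 'c')
  sorted[14] = bcbaccaabb$abbbaccacb  (last char: 'b')
  sorted[15] = caabb$abbbaccacbbcbac  (last char: 'c')
  sorted[16] = cacbbcbaccaabb$abbbac  (last char: 'c')
  sorted[17] = cbaccaabb$abbbaccacbb  (last char: 'b')
  sorted[18] = cbbcbaccaabb$abbbacca  (last char: 'a')
  sorted[19] = ccaabb$abbbaccacbbcba  (last char: 'a')
  sorted[20] = ccacbbcbaccaabb$abbba  (last char: 'a')
Last column: bca$cbbbcbabacbccbaaa
Original string S is at sorted index 3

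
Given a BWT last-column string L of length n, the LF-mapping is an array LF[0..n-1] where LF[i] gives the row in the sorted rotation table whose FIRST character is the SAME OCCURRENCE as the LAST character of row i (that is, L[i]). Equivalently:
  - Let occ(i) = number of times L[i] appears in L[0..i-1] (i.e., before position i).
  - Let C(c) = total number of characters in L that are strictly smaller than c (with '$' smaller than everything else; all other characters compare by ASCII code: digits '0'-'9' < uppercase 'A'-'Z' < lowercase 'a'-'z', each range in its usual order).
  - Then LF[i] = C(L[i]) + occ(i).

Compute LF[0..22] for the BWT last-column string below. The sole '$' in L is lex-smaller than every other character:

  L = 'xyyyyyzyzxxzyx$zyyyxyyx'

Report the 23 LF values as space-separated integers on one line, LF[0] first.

Char counts: '$':1, 'x':6, 'y':12, 'z':4
C (first-col start): C('$')=0, C('x')=1, C('y')=7, C('z')=19
L[0]='x': occ=0, LF[0]=C('x')+0=1+0=1
L[1]='y': occ=0, LF[1]=C('y')+0=7+0=7
L[2]='y': occ=1, LF[2]=C('y')+1=7+1=8
L[3]='y': occ=2, LF[3]=C('y')+2=7+2=9
L[4]='y': occ=3, LF[4]=C('y')+3=7+3=10
L[5]='y': occ=4, LF[5]=C('y')+4=7+4=11
L[6]='z': occ=0, LF[6]=C('z')+0=19+0=19
L[7]='y': occ=5, LF[7]=C('y')+5=7+5=12
L[8]='z': occ=1, LF[8]=C('z')+1=19+1=20
L[9]='x': occ=1, LF[9]=C('x')+1=1+1=2
L[10]='x': occ=2, LF[10]=C('x')+2=1+2=3
L[11]='z': occ=2, LF[11]=C('z')+2=19+2=21
L[12]='y': occ=6, LF[12]=C('y')+6=7+6=13
L[13]='x': occ=3, LF[13]=C('x')+3=1+3=4
L[14]='$': occ=0, LF[14]=C('$')+0=0+0=0
L[15]='z': occ=3, LF[15]=C('z')+3=19+3=22
L[16]='y': occ=7, LF[16]=C('y')+7=7+7=14
L[17]='y': occ=8, LF[17]=C('y')+8=7+8=15
L[18]='y': occ=9, LF[18]=C('y')+9=7+9=16
L[19]='x': occ=4, LF[19]=C('x')+4=1+4=5
L[20]='y': occ=10, LF[20]=C('y')+10=7+10=17
L[21]='y': occ=11, LF[21]=C('y')+11=7+11=18
L[22]='x': occ=5, LF[22]=C('x')+5=1+5=6

Answer: 1 7 8 9 10 11 19 12 20 2 3 21 13 4 0 22 14 15 16 5 17 18 6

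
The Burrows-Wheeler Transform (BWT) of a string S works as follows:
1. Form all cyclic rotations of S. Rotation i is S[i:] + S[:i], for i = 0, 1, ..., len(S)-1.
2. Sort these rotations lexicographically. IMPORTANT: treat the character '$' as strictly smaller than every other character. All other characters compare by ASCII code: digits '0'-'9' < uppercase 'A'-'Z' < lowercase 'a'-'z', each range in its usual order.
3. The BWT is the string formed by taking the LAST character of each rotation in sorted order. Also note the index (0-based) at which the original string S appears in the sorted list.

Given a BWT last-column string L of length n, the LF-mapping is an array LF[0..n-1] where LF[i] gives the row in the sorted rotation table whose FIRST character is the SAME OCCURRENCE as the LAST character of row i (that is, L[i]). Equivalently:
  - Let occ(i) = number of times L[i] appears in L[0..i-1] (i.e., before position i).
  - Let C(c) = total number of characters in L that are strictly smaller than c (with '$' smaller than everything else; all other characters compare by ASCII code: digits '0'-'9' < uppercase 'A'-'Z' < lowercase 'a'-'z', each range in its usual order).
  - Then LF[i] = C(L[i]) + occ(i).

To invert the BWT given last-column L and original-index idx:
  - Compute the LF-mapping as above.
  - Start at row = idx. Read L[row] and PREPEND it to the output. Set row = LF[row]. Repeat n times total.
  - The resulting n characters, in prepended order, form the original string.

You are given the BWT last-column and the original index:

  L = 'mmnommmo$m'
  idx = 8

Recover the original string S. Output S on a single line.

LF mapping: 1 2 7 8 3 4 5 9 0 6
Walk LF starting at row 8, prepending L[row]:
  step 1: row=8, L[8]='$', prepend. Next row=LF[8]=0
  step 2: row=0, L[0]='m', prepend. Next row=LF[0]=1
  step 3: row=1, L[1]='m', prepend. Next row=LF[1]=2
  step 4: row=2, L[2]='n', prepend. Next row=LF[2]=7
  step 5: row=7, L[7]='o', prepend. Next row=LF[7]=9
  step 6: row=9, L[9]='m', prepend. Next row=LF[9]=6
  step 7: row=6, L[6]='m', prepend. Next row=LF[6]=5
  step 8: row=5, L[5]='m', prepend. Next row=LF[5]=4
  step 9: row=4, L[4]='m', prepend. Next row=LF[4]=3
  step 10: row=3, L[3]='o', prepend. Next row=LF[3]=8
Reversed output: ommmmonmm$

Answer: ommmmonmm$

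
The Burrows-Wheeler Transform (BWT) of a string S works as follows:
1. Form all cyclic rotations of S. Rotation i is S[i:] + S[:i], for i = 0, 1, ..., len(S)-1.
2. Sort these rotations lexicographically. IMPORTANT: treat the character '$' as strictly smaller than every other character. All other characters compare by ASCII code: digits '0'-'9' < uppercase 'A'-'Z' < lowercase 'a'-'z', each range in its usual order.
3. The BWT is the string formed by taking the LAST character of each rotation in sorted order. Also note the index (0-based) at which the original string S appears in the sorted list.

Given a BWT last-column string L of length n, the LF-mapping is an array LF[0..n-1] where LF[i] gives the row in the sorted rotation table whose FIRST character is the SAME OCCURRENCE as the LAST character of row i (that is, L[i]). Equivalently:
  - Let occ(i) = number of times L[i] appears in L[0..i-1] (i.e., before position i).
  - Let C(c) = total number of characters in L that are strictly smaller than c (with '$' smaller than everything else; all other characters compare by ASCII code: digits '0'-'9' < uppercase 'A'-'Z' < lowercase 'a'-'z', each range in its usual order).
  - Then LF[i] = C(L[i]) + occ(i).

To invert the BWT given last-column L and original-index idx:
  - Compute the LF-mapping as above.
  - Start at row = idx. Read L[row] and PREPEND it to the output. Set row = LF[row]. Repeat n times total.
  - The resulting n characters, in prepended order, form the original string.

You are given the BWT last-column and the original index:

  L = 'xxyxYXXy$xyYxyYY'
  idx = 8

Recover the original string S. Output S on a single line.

Answer: xXYyxxYYxyXYyyx$

Derivation:
LF mapping: 7 8 12 9 3 1 2 13 0 10 14 4 11 15 5 6
Walk LF starting at row 8, prepending L[row]:
  step 1: row=8, L[8]='$', prepend. Next row=LF[8]=0
  step 2: row=0, L[0]='x', prepend. Next row=LF[0]=7
  step 3: row=7, L[7]='y', prepend. Next row=LF[7]=13
  step 4: row=13, L[13]='y', prepend. Next row=LF[13]=15
  step 5: row=15, L[15]='Y', prepend. Next row=LF[15]=6
  step 6: row=6, L[6]='X', prepend. Next row=LF[6]=2
  step 7: row=2, L[2]='y', prepend. Next row=LF[2]=12
  step 8: row=12, L[12]='x', prepend. Next row=LF[12]=11
  step 9: row=11, L[11]='Y', prepend. Next row=LF[11]=4
  step 10: row=4, L[4]='Y', prepend. Next row=LF[4]=3
  step 11: row=3, L[3]='x', prepend. Next row=LF[3]=9
  step 12: row=9, L[9]='x', prepend. Next row=LF[9]=10
  step 13: row=10, L[10]='y', prepend. Next row=LF[10]=14
  step 14: row=14, L[14]='Y', prepend. Next row=LF[14]=5
  step 15: row=5, L[5]='X', prepend. Next row=LF[5]=1
  step 16: row=1, L[1]='x', prepend. Next row=LF[1]=8
Reversed output: xXYyxxYYxyXYyyx$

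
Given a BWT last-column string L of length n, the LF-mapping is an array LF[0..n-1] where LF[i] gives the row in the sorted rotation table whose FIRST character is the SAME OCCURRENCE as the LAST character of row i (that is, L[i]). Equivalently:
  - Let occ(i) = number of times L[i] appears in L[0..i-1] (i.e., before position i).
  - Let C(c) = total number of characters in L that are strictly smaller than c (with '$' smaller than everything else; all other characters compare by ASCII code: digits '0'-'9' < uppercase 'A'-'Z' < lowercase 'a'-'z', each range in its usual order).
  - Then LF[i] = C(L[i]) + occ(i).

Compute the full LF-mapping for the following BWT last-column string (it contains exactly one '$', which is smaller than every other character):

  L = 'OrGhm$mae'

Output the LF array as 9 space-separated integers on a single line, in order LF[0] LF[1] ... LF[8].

Char counts: '$':1, 'G':1, 'O':1, 'a':1, 'e':1, 'h':1, 'm':2, 'r':1
C (first-col start): C('$')=0, C('G')=1, C('O')=2, C('a')=3, C('e')=4, C('h')=5, C('m')=6, C('r')=8
L[0]='O': occ=0, LF[0]=C('O')+0=2+0=2
L[1]='r': occ=0, LF[1]=C('r')+0=8+0=8
L[2]='G': occ=0, LF[2]=C('G')+0=1+0=1
L[3]='h': occ=0, LF[3]=C('h')+0=5+0=5
L[4]='m': occ=0, LF[4]=C('m')+0=6+0=6
L[5]='$': occ=0, LF[5]=C('$')+0=0+0=0
L[6]='m': occ=1, LF[6]=C('m')+1=6+1=7
L[7]='a': occ=0, LF[7]=C('a')+0=3+0=3
L[8]='e': occ=0, LF[8]=C('e')+0=4+0=4

Answer: 2 8 1 5 6 0 7 3 4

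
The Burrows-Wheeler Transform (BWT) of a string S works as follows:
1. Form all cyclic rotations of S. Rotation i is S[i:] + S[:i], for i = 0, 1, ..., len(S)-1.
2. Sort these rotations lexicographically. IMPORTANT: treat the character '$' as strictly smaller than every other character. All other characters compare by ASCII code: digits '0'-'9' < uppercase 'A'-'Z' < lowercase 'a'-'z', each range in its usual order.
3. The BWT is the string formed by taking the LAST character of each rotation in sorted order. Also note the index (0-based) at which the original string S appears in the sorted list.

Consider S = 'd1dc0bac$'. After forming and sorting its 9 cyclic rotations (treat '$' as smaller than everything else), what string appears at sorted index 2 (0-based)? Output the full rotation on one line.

All 9 rotations (rotation i = S[i:]+S[:i]):
  rot[0] = d1dc0bac$
  rot[1] = 1dc0bac$d
  rot[2] = dc0bac$d1
  rot[3] = c0bac$d1d
  rot[4] = 0bac$d1dc
  rot[5] = bac$d1dc0
  rot[6] = ac$d1dc0b
  rot[7] = c$d1dc0ba
  rot[8] = $d1dc0bac
Sorted (with $ < everything):
  sorted[0] = $d1dc0bac
  sorted[1] = 0bac$d1dc
  sorted[2] = 1dc0bac$d
  sorted[3] = ac$d1dc0b
  sorted[4] = bac$d1dc0
  sorted[5] = c$d1dc0ba
  sorted[6] = c0bac$d1d
  sorted[7] = d1dc0bac$
  sorted[8] = dc0bac$d1
sorted[2] = 1dc0bac$d

Answer: 1dc0bac$d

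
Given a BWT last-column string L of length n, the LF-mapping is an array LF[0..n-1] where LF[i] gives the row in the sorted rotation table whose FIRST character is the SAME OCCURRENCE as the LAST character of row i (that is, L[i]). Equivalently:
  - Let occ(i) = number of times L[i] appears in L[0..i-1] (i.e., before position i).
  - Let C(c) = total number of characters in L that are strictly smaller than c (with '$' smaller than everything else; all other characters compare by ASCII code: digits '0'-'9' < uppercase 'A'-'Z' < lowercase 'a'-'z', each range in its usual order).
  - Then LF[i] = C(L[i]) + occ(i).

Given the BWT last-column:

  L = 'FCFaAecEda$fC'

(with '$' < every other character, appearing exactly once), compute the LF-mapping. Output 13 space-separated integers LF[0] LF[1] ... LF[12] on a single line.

Char counts: '$':1, 'A':1, 'C':2, 'E':1, 'F':2, 'a':2, 'c':1, 'd':1, 'e':1, 'f':1
C (first-col start): C('$')=0, C('A')=1, C('C')=2, C('E')=4, C('F')=5, C('a')=7, C('c')=9, C('d')=10, C('e')=11, C('f')=12
L[0]='F': occ=0, LF[0]=C('F')+0=5+0=5
L[1]='C': occ=0, LF[1]=C('C')+0=2+0=2
L[2]='F': occ=1, LF[2]=C('F')+1=5+1=6
L[3]='a': occ=0, LF[3]=C('a')+0=7+0=7
L[4]='A': occ=0, LF[4]=C('A')+0=1+0=1
L[5]='e': occ=0, LF[5]=C('e')+0=11+0=11
L[6]='c': occ=0, LF[6]=C('c')+0=9+0=9
L[7]='E': occ=0, LF[7]=C('E')+0=4+0=4
L[8]='d': occ=0, LF[8]=C('d')+0=10+0=10
L[9]='a': occ=1, LF[9]=C('a')+1=7+1=8
L[10]='$': occ=0, LF[10]=C('$')+0=0+0=0
L[11]='f': occ=0, LF[11]=C('f')+0=12+0=12
L[12]='C': occ=1, LF[12]=C('C')+1=2+1=3

Answer: 5 2 6 7 1 11 9 4 10 8 0 12 3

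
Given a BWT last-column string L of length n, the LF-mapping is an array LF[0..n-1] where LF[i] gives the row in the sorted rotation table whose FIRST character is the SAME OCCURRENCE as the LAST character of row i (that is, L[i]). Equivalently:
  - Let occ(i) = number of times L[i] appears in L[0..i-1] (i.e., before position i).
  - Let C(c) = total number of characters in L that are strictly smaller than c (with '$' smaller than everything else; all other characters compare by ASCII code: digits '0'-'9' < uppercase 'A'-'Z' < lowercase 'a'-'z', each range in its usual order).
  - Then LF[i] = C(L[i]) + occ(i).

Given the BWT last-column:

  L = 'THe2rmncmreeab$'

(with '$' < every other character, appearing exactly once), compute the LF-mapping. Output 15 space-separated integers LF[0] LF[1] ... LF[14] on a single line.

Char counts: '$':1, '2':1, 'H':1, 'T':1, 'a':1, 'b':1, 'c':1, 'e':3, 'm':2, 'n':1, 'r':2
C (first-col start): C('$')=0, C('2')=1, C('H')=2, C('T')=3, C('a')=4, C('b')=5, C('c')=6, C('e')=7, C('m')=10, C('n')=12, C('r')=13
L[0]='T': occ=0, LF[0]=C('T')+0=3+0=3
L[1]='H': occ=0, LF[1]=C('H')+0=2+0=2
L[2]='e': occ=0, LF[2]=C('e')+0=7+0=7
L[3]='2': occ=0, LF[3]=C('2')+0=1+0=1
L[4]='r': occ=0, LF[4]=C('r')+0=13+0=13
L[5]='m': occ=0, LF[5]=C('m')+0=10+0=10
L[6]='n': occ=0, LF[6]=C('n')+0=12+0=12
L[7]='c': occ=0, LF[7]=C('c')+0=6+0=6
L[8]='m': occ=1, LF[8]=C('m')+1=10+1=11
L[9]='r': occ=1, LF[9]=C('r')+1=13+1=14
L[10]='e': occ=1, LF[10]=C('e')+1=7+1=8
L[11]='e': occ=2, LF[11]=C('e')+2=7+2=9
L[12]='a': occ=0, LF[12]=C('a')+0=4+0=4
L[13]='b': occ=0, LF[13]=C('b')+0=5+0=5
L[14]='$': occ=0, LF[14]=C('$')+0=0+0=0

Answer: 3 2 7 1 13 10 12 6 11 14 8 9 4 5 0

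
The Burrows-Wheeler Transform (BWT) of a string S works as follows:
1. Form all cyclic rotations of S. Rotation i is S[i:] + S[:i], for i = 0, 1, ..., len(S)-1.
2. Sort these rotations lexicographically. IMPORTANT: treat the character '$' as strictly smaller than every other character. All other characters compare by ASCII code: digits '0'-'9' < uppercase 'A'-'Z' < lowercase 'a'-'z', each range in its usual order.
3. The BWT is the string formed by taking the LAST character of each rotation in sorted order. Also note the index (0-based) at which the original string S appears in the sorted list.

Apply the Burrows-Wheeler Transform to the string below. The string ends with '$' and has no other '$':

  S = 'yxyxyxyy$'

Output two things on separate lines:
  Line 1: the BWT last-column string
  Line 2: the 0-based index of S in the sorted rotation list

Answer: yyyyy$xxx
5

Derivation:
All 9 rotations (rotation i = S[i:]+S[:i]):
  rot[0] = yxyxyxyy$
  rot[1] = xyxyxyy$y
  rot[2] = yxyxyy$yx
  rot[3] = xyxyy$yxy
  rot[4] = yxyy$yxyx
  rot[5] = xyy$yxyxy
  rot[6] = yy$yxyxyx
  rot[7] = y$yxyxyxy
  rot[8] = $yxyxyxyy
Sorted (with $ < everything):
  sorted[0] = $yxyxyxyy  (last char: 'y')
  sorted[1] = xyxyxyy$y  (last char: 'y')
  sorted[2] = xyxyy$yxy  (last char: 'y')
  sorted[3] = xyy$yxyxy  (last char: 'y')
  sorted[4] = y$yxyxyxy  (last char: 'y')
  sorted[5] = yxyxyxyy$  (last char: '$')
  sorted[6] = yxyxyy$yx  (last char: 'x')
  sorted[7] = yxyy$yxyx  (last char: 'x')
  sorted[8] = yy$yxyxyx  (last char: 'x')
Last column: yyyyy$xxx
Original string S is at sorted index 5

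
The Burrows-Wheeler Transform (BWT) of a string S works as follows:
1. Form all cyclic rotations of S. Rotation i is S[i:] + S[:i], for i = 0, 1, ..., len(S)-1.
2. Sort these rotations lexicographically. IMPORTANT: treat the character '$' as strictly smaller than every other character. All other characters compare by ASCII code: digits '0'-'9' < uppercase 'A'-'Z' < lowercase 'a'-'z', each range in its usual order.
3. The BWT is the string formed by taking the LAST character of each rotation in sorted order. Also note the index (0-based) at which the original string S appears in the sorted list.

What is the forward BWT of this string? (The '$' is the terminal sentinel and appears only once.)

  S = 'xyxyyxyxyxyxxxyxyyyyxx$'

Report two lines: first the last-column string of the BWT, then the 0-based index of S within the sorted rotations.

All 23 rotations (rotation i = S[i:]+S[:i]):
  rot[0] = xyxyyxyxyxyxxxyxyyyyxx$
  rot[1] = yxyyxyxyxyxxxyxyyyyxx$x
  rot[2] = xyyxyxyxyxxxyxyyyyxx$xy
  rot[3] = yyxyxyxyxxxyxyyyyxx$xyx
  rot[4] = yxyxyxyxxxyxyyyyxx$xyxy
  rot[5] = xyxyxyxxxyxyyyyxx$xyxyy
  rot[6] = yxyxyxxxyxyyyyxx$xyxyyx
  rot[7] = xyxyxxxyxyyyyxx$xyxyyxy
  rot[8] = yxyxxxyxyyyyxx$xyxyyxyx
  rot[9] = xyxxxyxyyyyxx$xyxyyxyxy
  rot[10] = yxxxyxyyyyxx$xyxyyxyxyx
  rot[11] = xxxyxyyyyxx$xyxyyxyxyxy
  rot[12] = xxyxyyyyxx$xyxyyxyxyxyx
  rot[13] = xyxyyyyxx$xyxyyxyxyxyxx
  rot[14] = yxyyyyxx$xyxyyxyxyxyxxx
  rot[15] = xyyyyxx$xyxyyxyxyxyxxxy
  rot[16] = yyyyxx$xyxyyxyxyxyxxxyx
  rot[17] = yyyxx$xyxyyxyxyxyxxxyxy
  rot[18] = yyxx$xyxyyxyxyxyxxxyxyy
  rot[19] = yxx$xyxyyxyxyxyxxxyxyyy
  rot[20] = xx$xyxyyxyxyxyxxxyxyyyy
  rot[21] = x$xyxyyxyxyxyxxxyxyyyyx
  rot[22] = $xyxyyxyxyxyxxxyxyyyyxx
Sorted (with $ < everything):
  sorted[0] = $xyxyyxyxyxyxxxyxyyyyxx  (last char: 'x')
  sorted[1] = x$xyxyyxyxyxyxxxyxyyyyx  (last char: 'x')
  sorted[2] = xx$xyxyyxyxyxyxxxyxyyyy  (last char: 'y')
  sorted[3] = xxxyxyyyyxx$xyxyyxyxyxy  (last char: 'y')
  sorted[4] = xxyxyyyyxx$xyxyyxyxyxyx  (last char: 'x')
  sorted[5] = xyxxxyxyyyyxx$xyxyyxyxy  (last char: 'y')
  sorted[6] = xyxyxxxyxyyyyxx$xyxyyxy  (last char: 'y')
  sorted[7] = xyxyxyxxxyxyyyyxx$xyxyy  (last char: 'y')
  sorted[8] = xyxyyxyxyxyxxxyxyyyyxx$  (last char: '$')
  sorted[9] = xyxyyyyxx$xyxyyxyxyxyxx  (last char: 'x')
  sorted[10] = xyyxyxyxyxxxyxyyyyxx$xy  (last char: 'y')
  sorted[11] = xyyyyxx$xyxyyxyxyxyxxxy  (last char: 'y')
  sorted[12] = yxx$xyxyyxyxyxyxxxyxyyy  (last char: 'y')
  sorted[13] = yxxxyxyyyyxx$xyxyyxyxyx  (last char: 'x')
  sorted[14] = yxyxxxyxyyyyxx$xyxyyxyx  (last char: 'x')
  sorted[15] = yxyxyxxxyxyyyyxx$xyxyyx  (last char: 'x')
  sorted[16] = yxyxyxyxxxyxyyyyxx$xyxy  (last char: 'y')
  sorted[17] = yxyyxyxyxyxxxyxyyyyxx$x  (last char: 'x')
  sorted[18] = yxyyyyxx$xyxyyxyxyxyxxx  (last char: 'x')
  sorted[19] = yyxx$xyxyyxyxyxyxxxyxyy  (last char: 'y')
  sorted[20] = yyxyxyxyxxxyxyyyyxx$xyx  (last char: 'x')
  sorted[21] = yyyxx$xyxyyxyxyxyxxxyxy  (last char: 'y')
  sorted[22] = yyyyxx$xyxyyxyxyxyxxxyx  (last char: 'x')
Last column: xxyyxyyy$xyyyxxxyxxyxyx
Original string S is at sorted index 8

Answer: xxyyxyyy$xyyyxxxyxxyxyx
8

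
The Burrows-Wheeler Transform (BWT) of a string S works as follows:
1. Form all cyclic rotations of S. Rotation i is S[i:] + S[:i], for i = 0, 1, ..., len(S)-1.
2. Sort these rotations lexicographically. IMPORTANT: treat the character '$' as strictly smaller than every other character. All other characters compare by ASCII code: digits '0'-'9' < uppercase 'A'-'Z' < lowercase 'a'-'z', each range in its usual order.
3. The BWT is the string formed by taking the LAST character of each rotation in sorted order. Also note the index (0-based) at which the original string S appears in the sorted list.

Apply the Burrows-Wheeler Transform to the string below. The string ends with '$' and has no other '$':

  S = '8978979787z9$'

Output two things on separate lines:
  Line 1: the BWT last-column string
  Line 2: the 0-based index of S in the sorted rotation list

All 13 rotations (rotation i = S[i:]+S[:i]):
  rot[0] = 8978979787z9$
  rot[1] = 978979787z9$8
  rot[2] = 78979787z9$89
  rot[3] = 8979787z9$897
  rot[4] = 979787z9$8978
  rot[5] = 79787z9$89789
  rot[6] = 9787z9$897897
  rot[7] = 787z9$8978979
  rot[8] = 87z9$89789797
  rot[9] = 7z9$897897978
  rot[10] = z9$8978979787
  rot[11] = 9$8978979787z
  rot[12] = $8978979787z9
Sorted (with $ < everything):
  sorted[0] = $8978979787z9  (last char: '9')
  sorted[1] = 787z9$8978979  (last char: '9')
  sorted[2] = 78979787z9$89  (last char: '9')
  sorted[3] = 79787z9$89789  (last char: '9')
  sorted[4] = 7z9$897897978  (last char: '8')
  sorted[5] = 87z9$89789797  (last char: '7')
  sorted[6] = 8978979787z9$  (last char: '$')
  sorted[7] = 8979787z9$897  (last char: '7')
  sorted[8] = 9$8978979787z  (last char: 'z')
  sorted[9] = 9787z9$897897  (last char: '7')
  sorted[10] = 978979787z9$8  (last char: '8')
  sorted[11] = 979787z9$8978  (last char: '8')
  sorted[12] = z9$8978979787  (last char: '7')
Last column: 999987$7z7887
Original string S is at sorted index 6

Answer: 999987$7z7887
6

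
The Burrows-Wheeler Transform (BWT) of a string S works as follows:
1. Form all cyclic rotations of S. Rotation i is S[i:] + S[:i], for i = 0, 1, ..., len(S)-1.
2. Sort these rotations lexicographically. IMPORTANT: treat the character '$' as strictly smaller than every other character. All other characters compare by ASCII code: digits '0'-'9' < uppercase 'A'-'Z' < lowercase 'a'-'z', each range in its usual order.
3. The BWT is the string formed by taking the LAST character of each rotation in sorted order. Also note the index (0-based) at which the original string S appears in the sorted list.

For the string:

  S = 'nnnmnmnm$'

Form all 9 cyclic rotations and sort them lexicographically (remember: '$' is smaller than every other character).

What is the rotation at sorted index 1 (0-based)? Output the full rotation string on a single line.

Answer: m$nnnmnmn

Derivation:
All 9 rotations (rotation i = S[i:]+S[:i]):
  rot[0] = nnnmnmnm$
  rot[1] = nnmnmnm$n
  rot[2] = nmnmnm$nn
  rot[3] = mnmnm$nnn
  rot[4] = nmnm$nnnm
  rot[5] = mnm$nnnmn
  rot[6] = nm$nnnmnm
  rot[7] = m$nnnmnmn
  rot[8] = $nnnmnmnm
Sorted (with $ < everything):
  sorted[0] = $nnnmnmnm
  sorted[1] = m$nnnmnmn
  sorted[2] = mnm$nnnmn
  sorted[3] = mnmnm$nnn
  sorted[4] = nm$nnnmnm
  sorted[5] = nmnm$nnnm
  sorted[6] = nmnmnm$nn
  sorted[7] = nnmnmnm$n
  sorted[8] = nnnmnmnm$
sorted[1] = m$nnnmnmn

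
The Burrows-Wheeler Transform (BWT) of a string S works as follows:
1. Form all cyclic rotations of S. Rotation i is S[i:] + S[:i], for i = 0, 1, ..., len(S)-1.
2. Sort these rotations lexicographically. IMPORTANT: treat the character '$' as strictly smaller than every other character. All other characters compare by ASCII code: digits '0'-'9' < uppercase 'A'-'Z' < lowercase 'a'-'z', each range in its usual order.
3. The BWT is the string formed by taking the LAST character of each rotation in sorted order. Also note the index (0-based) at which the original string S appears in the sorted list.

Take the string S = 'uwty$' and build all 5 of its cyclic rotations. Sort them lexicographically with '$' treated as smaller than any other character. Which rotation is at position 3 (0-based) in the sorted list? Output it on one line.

Answer: wty$u

Derivation:
All 5 rotations (rotation i = S[i:]+S[:i]):
  rot[0] = uwty$
  rot[1] = wty$u
  rot[2] = ty$uw
  rot[3] = y$uwt
  rot[4] = $uwty
Sorted (with $ < everything):
  sorted[0] = $uwty
  sorted[1] = ty$uw
  sorted[2] = uwty$
  sorted[3] = wty$u
  sorted[4] = y$uwt
sorted[3] = wty$u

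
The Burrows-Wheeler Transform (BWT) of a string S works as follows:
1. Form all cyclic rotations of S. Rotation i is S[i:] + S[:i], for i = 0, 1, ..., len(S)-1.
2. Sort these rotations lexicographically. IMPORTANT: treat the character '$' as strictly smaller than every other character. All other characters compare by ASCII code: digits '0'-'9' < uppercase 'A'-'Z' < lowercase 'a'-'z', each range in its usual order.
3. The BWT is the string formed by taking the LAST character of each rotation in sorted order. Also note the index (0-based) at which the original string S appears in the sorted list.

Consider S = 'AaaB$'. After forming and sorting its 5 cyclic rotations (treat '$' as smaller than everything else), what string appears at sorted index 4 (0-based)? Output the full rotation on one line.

Answer: aaB$A

Derivation:
All 5 rotations (rotation i = S[i:]+S[:i]):
  rot[0] = AaaB$
  rot[1] = aaB$A
  rot[2] = aB$Aa
  rot[3] = B$Aaa
  rot[4] = $AaaB
Sorted (with $ < everything):
  sorted[0] = $AaaB
  sorted[1] = AaaB$
  sorted[2] = B$Aaa
  sorted[3] = aB$Aa
  sorted[4] = aaB$A
sorted[4] = aaB$A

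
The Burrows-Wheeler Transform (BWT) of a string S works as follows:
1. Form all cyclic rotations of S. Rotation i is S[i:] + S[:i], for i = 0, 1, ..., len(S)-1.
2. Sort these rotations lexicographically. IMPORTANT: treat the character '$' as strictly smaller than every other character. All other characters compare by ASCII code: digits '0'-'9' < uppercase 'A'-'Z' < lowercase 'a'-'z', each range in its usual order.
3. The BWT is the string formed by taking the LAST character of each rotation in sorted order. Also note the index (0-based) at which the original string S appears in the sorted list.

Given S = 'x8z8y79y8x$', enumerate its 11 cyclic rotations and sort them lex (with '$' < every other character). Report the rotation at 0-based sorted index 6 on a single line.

Answer: x$x8z8y79y8

Derivation:
All 11 rotations (rotation i = S[i:]+S[:i]):
  rot[0] = x8z8y79y8x$
  rot[1] = 8z8y79y8x$x
  rot[2] = z8y79y8x$x8
  rot[3] = 8y79y8x$x8z
  rot[4] = y79y8x$x8z8
  rot[5] = 79y8x$x8z8y
  rot[6] = 9y8x$x8z8y7
  rot[7] = y8x$x8z8y79
  rot[8] = 8x$x8z8y79y
  rot[9] = x$x8z8y79y8
  rot[10] = $x8z8y79y8x
Sorted (with $ < everything):
  sorted[0] = $x8z8y79y8x
  sorted[1] = 79y8x$x8z8y
  sorted[2] = 8x$x8z8y79y
  sorted[3] = 8y79y8x$x8z
  sorted[4] = 8z8y79y8x$x
  sorted[5] = 9y8x$x8z8y7
  sorted[6] = x$x8z8y79y8
  sorted[7] = x8z8y79y8x$
  sorted[8] = y79y8x$x8z8
  sorted[9] = y8x$x8z8y79
  sorted[10] = z8y79y8x$x8
sorted[6] = x$x8z8y79y8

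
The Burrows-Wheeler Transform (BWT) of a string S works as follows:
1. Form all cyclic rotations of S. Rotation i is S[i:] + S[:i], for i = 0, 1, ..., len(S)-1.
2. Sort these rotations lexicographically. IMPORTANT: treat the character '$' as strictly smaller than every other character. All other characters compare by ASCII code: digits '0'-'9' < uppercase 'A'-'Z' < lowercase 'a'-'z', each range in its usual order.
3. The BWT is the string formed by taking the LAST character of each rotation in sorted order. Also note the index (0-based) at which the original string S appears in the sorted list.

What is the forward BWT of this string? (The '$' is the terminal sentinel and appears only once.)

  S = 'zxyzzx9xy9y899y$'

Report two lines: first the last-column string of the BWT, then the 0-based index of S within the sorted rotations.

Answer: yy8x9yz9z99xxz$y
14

Derivation:
All 16 rotations (rotation i = S[i:]+S[:i]):
  rot[0] = zxyzzx9xy9y899y$
  rot[1] = xyzzx9xy9y899y$z
  rot[2] = yzzx9xy9y899y$zx
  rot[3] = zzx9xy9y899y$zxy
  rot[4] = zx9xy9y899y$zxyz
  rot[5] = x9xy9y899y$zxyzz
  rot[6] = 9xy9y899y$zxyzzx
  rot[7] = xy9y899y$zxyzzx9
  rot[8] = y9y899y$zxyzzx9x
  rot[9] = 9y899y$zxyzzx9xy
  rot[10] = y899y$zxyzzx9xy9
  rot[11] = 899y$zxyzzx9xy9y
  rot[12] = 99y$zxyzzx9xy9y8
  rot[13] = 9y$zxyzzx9xy9y89
  rot[14] = y$zxyzzx9xy9y899
  rot[15] = $zxyzzx9xy9y899y
Sorted (with $ < everything):
  sorted[0] = $zxyzzx9xy9y899y  (last char: 'y')
  sorted[1] = 899y$zxyzzx9xy9y  (last char: 'y')
  sorted[2] = 99y$zxyzzx9xy9y8  (last char: '8')
  sorted[3] = 9xy9y899y$zxyzzx  (last char: 'x')
  sorted[4] = 9y$zxyzzx9xy9y89  (last char: '9')
  sorted[5] = 9y899y$zxyzzx9xy  (last char: 'y')
  sorted[6] = x9xy9y899y$zxyzz  (last char: 'z')
  sorted[7] = xy9y899y$zxyzzx9  (last char: '9')
  sorted[8] = xyzzx9xy9y899y$z  (last char: 'z')
  sorted[9] = y$zxyzzx9xy9y899  (last char: '9')
  sorted[10] = y899y$zxyzzx9xy9  (last char: '9')
  sorted[11] = y9y899y$zxyzzx9x  (last char: 'x')
  sorted[12] = yzzx9xy9y899y$zx  (last char: 'x')
  sorted[13] = zx9xy9y899y$zxyz  (last char: 'z')
  sorted[14] = zxyzzx9xy9y899y$  (last char: '$')
  sorted[15] = zzx9xy9y899y$zxy  (last char: 'y')
Last column: yy8x9yz9z99xxz$y
Original string S is at sorted index 14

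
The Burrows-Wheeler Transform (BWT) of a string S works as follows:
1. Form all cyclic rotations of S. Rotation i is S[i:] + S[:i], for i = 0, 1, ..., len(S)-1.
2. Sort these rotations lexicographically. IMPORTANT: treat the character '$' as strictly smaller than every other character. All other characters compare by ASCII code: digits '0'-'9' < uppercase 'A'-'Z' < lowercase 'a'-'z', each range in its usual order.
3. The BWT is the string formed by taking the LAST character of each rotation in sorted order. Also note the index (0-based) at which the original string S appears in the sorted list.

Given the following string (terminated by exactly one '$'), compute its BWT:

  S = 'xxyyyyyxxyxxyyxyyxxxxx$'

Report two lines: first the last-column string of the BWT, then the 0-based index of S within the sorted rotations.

Answer: xxxxxyyy$xyxxyyxyxyxyyx
8

Derivation:
All 23 rotations (rotation i = S[i:]+S[:i]):
  rot[0] = xxyyyyyxxyxxyyxyyxxxxx$
  rot[1] = xyyyyyxxyxxyyxyyxxxxx$x
  rot[2] = yyyyyxxyxxyyxyyxxxxx$xx
  rot[3] = yyyyxxyxxyyxyyxxxxx$xxy
  rot[4] = yyyxxyxxyyxyyxxxxx$xxyy
  rot[5] = yyxxyxxyyxyyxxxxx$xxyyy
  rot[6] = yxxyxxyyxyyxxxxx$xxyyyy
  rot[7] = xxyxxyyxyyxxxxx$xxyyyyy
  rot[8] = xyxxyyxyyxxxxx$xxyyyyyx
  rot[9] = yxxyyxyyxxxxx$xxyyyyyxx
  rot[10] = xxyyxyyxxxxx$xxyyyyyxxy
  rot[11] = xyyxyyxxxxx$xxyyyyyxxyx
  rot[12] = yyxyyxxxxx$xxyyyyyxxyxx
  rot[13] = yxyyxxxxx$xxyyyyyxxyxxy
  rot[14] = xyyxxxxx$xxyyyyyxxyxxyy
  rot[15] = yyxxxxx$xxyyyyyxxyxxyyx
  rot[16] = yxxxxx$xxyyyyyxxyxxyyxy
  rot[17] = xxxxx$xxyyyyyxxyxxyyxyy
  rot[18] = xxxx$xxyyyyyxxyxxyyxyyx
  rot[19] = xxx$xxyyyyyxxyxxyyxyyxx
  rot[20] = xx$xxyyyyyxxyxxyyxyyxxx
  rot[21] = x$xxyyyyyxxyxxyyxyyxxxx
  rot[22] = $xxyyyyyxxyxxyyxyyxxxxx
Sorted (with $ < everything):
  sorted[0] = $xxyyyyyxxyxxyyxyyxxxxx  (last char: 'x')
  sorted[1] = x$xxyyyyyxxyxxyyxyyxxxx  (last char: 'x')
  sorted[2] = xx$xxyyyyyxxyxxyyxyyxxx  (last char: 'x')
  sorted[3] = xxx$xxyyyyyxxyxxyyxyyxx  (last char: 'x')
  sorted[4] = xxxx$xxyyyyyxxyxxyyxyyx  (last char: 'x')
  sorted[5] = xxxxx$xxyyyyyxxyxxyyxyy  (last char: 'y')
  sorted[6] = xxyxxyyxyyxxxxx$xxyyyyy  (last char: 'y')
  sorted[7] = xxyyxyyxxxxx$xxyyyyyxxy  (last char: 'y')
  sorted[8] = xxyyyyyxxyxxyyxyyxxxxx$  (last char: '$')
  sorted[9] = xyxxyyxyyxxxxx$xxyyyyyx  (last char: 'x')
  sorted[10] = xyyxxxxx$xxyyyyyxxyxxyy  (last char: 'y')
  sorted[11] = xyyxyyxxxxx$xxyyyyyxxyx  (last char: 'x')
  sorted[12] = xyyyyyxxyxxyyxyyxxxxx$x  (last char: 'x')
  sorted[13] = yxxxxx$xxyyyyyxxyxxyyxy  (last char: 'y')
  sorted[14] = yxxyxxyyxyyxxxxx$xxyyyy  (last char: 'y')
  sorted[15] = yxxyyxyyxxxxx$xxyyyyyxx  (last char: 'x')
  sorted[16] = yxyyxxxxx$xxyyyyyxxyxxy  (last char: 'y')
  sorted[17] = yyxxxxx$xxyyyyyxxyxxyyx  (last char: 'x')
  sorted[18] = yyxxyxxyyxyyxxxxx$xxyyy  (last char: 'y')
  sorted[19] = yyxyyxxxxx$xxyyyyyxxyxx  (last char: 'x')
  sorted[20] = yyyxxyxxyyxyyxxxxx$xxyy  (last char: 'y')
  sorted[21] = yyyyxxyxxyyxyyxxxxx$xxy  (last char: 'y')
  sorted[22] = yyyyyxxyxxyyxyyxxxxx$xx  (last char: 'x')
Last column: xxxxxyyy$xyxxyyxyxyxyyx
Original string S is at sorted index 8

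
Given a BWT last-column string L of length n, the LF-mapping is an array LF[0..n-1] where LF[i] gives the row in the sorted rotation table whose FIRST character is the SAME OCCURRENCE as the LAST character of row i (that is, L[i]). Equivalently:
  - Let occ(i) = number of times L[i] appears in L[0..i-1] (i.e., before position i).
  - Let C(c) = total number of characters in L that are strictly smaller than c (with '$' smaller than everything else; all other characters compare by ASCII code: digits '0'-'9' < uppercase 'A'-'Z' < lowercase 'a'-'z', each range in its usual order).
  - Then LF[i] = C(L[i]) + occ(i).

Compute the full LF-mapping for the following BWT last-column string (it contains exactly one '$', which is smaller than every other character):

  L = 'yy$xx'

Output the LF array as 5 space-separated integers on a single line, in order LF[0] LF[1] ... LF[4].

Answer: 3 4 0 1 2

Derivation:
Char counts: '$':1, 'x':2, 'y':2
C (first-col start): C('$')=0, C('x')=1, C('y')=3
L[0]='y': occ=0, LF[0]=C('y')+0=3+0=3
L[1]='y': occ=1, LF[1]=C('y')+1=3+1=4
L[2]='$': occ=0, LF[2]=C('$')+0=0+0=0
L[3]='x': occ=0, LF[3]=C('x')+0=1+0=1
L[4]='x': occ=1, LF[4]=C('x')+1=1+1=2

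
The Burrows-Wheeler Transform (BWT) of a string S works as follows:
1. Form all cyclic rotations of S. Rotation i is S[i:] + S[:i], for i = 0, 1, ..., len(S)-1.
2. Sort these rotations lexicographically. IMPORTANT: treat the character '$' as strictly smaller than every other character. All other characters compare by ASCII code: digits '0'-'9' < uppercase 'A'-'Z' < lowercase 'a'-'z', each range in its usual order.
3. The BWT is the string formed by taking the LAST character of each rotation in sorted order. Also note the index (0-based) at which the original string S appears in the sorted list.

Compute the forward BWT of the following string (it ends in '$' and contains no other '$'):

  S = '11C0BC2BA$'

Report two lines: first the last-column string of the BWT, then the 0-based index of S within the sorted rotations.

All 10 rotations (rotation i = S[i:]+S[:i]):
  rot[0] = 11C0BC2BA$
  rot[1] = 1C0BC2BA$1
  rot[2] = C0BC2BA$11
  rot[3] = 0BC2BA$11C
  rot[4] = BC2BA$11C0
  rot[5] = C2BA$11C0B
  rot[6] = 2BA$11C0BC
  rot[7] = BA$11C0BC2
  rot[8] = A$11C0BC2B
  rot[9] = $11C0BC2BA
Sorted (with $ < everything):
  sorted[0] = $11C0BC2BA  (last char: 'A')
  sorted[1] = 0BC2BA$11C  (last char: 'C')
  sorted[2] = 11C0BC2BA$  (last char: '$')
  sorted[3] = 1C0BC2BA$1  (last char: '1')
  sorted[4] = 2BA$11C0BC  (last char: 'C')
  sorted[5] = A$11C0BC2B  (last char: 'B')
  sorted[6] = BA$11C0BC2  (last char: '2')
  sorted[7] = BC2BA$11C0  (last char: '0')
  sorted[8] = C0BC2BA$11  (last char: '1')
  sorted[9] = C2BA$11C0B  (last char: 'B')
Last column: AC$1CB201B
Original string S is at sorted index 2

Answer: AC$1CB201B
2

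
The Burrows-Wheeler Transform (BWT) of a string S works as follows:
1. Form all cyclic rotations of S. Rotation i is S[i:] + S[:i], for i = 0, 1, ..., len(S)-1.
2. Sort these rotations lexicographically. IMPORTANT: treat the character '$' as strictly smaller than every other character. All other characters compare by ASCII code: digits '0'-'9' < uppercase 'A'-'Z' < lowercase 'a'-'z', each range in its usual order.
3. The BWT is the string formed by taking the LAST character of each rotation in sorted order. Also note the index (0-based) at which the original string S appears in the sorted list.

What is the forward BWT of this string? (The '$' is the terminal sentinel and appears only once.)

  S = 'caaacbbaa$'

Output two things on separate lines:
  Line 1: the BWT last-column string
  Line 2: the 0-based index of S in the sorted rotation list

All 10 rotations (rotation i = S[i:]+S[:i]):
  rot[0] = caaacbbaa$
  rot[1] = aaacbbaa$c
  rot[2] = aacbbaa$ca
  rot[3] = acbbaa$caa
  rot[4] = cbbaa$caaa
  rot[5] = bbaa$caaac
  rot[6] = baa$caaacb
  rot[7] = aa$caaacbb
  rot[8] = a$caaacbba
  rot[9] = $caaacbbaa
Sorted (with $ < everything):
  sorted[0] = $caaacbbaa  (last char: 'a')
  sorted[1] = a$caaacbba  (last char: 'a')
  sorted[2] = aa$caaacbb  (last char: 'b')
  sorted[3] = aaacbbaa$c  (last char: 'c')
  sorted[4] = aacbbaa$ca  (last char: 'a')
  sorted[5] = acbbaa$caa  (last char: 'a')
  sorted[6] = baa$caaacb  (last char: 'b')
  sorted[7] = bbaa$caaac  (last char: 'c')
  sorted[8] = caaacbbaa$  (last char: '$')
  sorted[9] = cbbaa$caaa  (last char: 'a')
Last column: aabcaabc$a
Original string S is at sorted index 8

Answer: aabcaabc$a
8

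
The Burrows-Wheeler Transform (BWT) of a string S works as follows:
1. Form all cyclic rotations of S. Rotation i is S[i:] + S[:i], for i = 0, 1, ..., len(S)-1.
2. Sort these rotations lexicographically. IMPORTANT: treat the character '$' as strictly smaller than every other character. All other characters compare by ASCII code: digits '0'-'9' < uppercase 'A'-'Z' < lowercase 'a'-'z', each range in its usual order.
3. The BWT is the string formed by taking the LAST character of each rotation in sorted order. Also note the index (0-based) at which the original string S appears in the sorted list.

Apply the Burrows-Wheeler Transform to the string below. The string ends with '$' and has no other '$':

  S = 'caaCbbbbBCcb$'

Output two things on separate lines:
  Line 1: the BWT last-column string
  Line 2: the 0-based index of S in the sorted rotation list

All 13 rotations (rotation i = S[i:]+S[:i]):
  rot[0] = caaCbbbbBCcb$
  rot[1] = aaCbbbbBCcb$c
  rot[2] = aCbbbbBCcb$ca
  rot[3] = CbbbbBCcb$caa
  rot[4] = bbbbBCcb$caaC
  rot[5] = bbbBCcb$caaCb
  rot[6] = bbBCcb$caaCbb
  rot[7] = bBCcb$caaCbbb
  rot[8] = BCcb$caaCbbbb
  rot[9] = Ccb$caaCbbbbB
  rot[10] = cb$caaCbbbbBC
  rot[11] = b$caaCbbbbBCc
  rot[12] = $caaCbbbbBCcb
Sorted (with $ < everything):
  sorted[0] = $caaCbbbbBCcb  (last char: 'b')
  sorted[1] = BCcb$caaCbbbb  (last char: 'b')
  sorted[2] = CbbbbBCcb$caa  (last char: 'a')
  sorted[3] = Ccb$caaCbbbbB  (last char: 'B')
  sorted[4] = aCbbbbBCcb$ca  (last char: 'a')
  sorted[5] = aaCbbbbBCcb$c  (last char: 'c')
  sorted[6] = b$caaCbbbbBCc  (last char: 'c')
  sorted[7] = bBCcb$caaCbbb  (last char: 'b')
  sorted[8] = bbBCcb$caaCbb  (last char: 'b')
  sorted[9] = bbbBCcb$caaCb  (last char: 'b')
  sorted[10] = bbbbBCcb$caaC  (last char: 'C')
  sorted[11] = caaCbbbbBCcb$  (last char: '$')
  sorted[12] = cb$caaCbbbbBC  (last char: 'C')
Last column: bbaBaccbbbC$C
Original string S is at sorted index 11

Answer: bbaBaccbbbC$C
11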